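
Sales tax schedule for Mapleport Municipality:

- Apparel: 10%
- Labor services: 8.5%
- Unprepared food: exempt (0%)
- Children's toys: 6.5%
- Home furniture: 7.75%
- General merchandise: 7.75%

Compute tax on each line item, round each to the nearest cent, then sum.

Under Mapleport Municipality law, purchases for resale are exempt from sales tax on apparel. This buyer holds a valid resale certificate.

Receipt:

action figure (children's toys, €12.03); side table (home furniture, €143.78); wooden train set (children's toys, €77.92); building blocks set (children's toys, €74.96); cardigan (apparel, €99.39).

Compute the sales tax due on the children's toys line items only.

Action figure €12.03: children's toys → 6.5% → €0.78
Wooden train set €77.92: children's toys → 6.5% → €5.06
Building blocks set €74.96: children's toys → 6.5% → €4.87
Tax on children's toys = €0.78 + €5.06 + €4.87 = €10.71

€10.71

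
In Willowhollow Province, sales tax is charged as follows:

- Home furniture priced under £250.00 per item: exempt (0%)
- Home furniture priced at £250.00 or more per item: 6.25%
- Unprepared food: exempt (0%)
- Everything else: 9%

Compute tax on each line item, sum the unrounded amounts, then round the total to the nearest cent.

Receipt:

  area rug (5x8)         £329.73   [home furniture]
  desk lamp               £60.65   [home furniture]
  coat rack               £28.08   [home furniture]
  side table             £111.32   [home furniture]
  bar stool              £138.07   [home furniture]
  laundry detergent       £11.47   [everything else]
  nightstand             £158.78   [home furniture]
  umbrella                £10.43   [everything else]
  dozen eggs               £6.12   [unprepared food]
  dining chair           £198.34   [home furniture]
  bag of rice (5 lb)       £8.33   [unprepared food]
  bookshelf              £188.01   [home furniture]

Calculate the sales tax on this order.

£22.58

Area rug (5x8) £329.73: home furniture, £250.00 or more → 6.25% → £20.608125
Desk lamp £60.65: home furniture, under £250.00 → 0% → £0.00
Coat rack £28.08: home furniture, under £250.00 → 0% → £0.00
Side table £111.32: home furniture, under £250.00 → 0% → £0.00
Bar stool £138.07: home furniture, under £250.00 → 0% → £0.00
Laundry detergent £11.47: everything else → 9% → £1.0323
Nightstand £158.78: home furniture, under £250.00 → 0% → £0.00
Umbrella £10.43: everything else → 9% → £0.9387
Dozen eggs £6.12: unprepared food → 0% → £0.00
Dining chair £198.34: home furniture, under £250.00 → 0% → £0.00
Bag of rice (5 lb) £8.33: unprepared food → 0% → £0.00
Bookshelf £188.01: home furniture, under £250.00 → 0% → £0.00
Unrounded tax sum = £22.579125 → £22.58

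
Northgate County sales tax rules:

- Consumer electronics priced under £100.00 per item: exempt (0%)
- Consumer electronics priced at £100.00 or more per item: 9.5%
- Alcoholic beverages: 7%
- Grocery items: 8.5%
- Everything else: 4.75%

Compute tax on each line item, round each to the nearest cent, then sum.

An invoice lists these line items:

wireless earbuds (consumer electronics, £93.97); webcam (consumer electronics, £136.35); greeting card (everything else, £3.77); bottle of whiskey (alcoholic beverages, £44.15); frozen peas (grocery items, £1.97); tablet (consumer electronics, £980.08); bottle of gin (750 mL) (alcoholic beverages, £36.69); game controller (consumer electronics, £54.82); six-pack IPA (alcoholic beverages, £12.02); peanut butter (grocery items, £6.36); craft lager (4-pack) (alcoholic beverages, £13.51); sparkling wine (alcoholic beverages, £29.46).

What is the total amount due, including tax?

Wireless earbuds £93.97: consumer electronics, under £100.00 → 0% → £0.00
Webcam £136.35: consumer electronics, £100.00 or more → 9.5% → £12.95
Greeting card £3.77: everything else → 4.75% → £0.18
Bottle of whiskey £44.15: alcoholic beverages → 7% → £3.09
Frozen peas £1.97: grocery items → 8.5% → £0.17
Tablet £980.08: consumer electronics, £100.00 or more → 9.5% → £93.11
Bottle of gin (750 mL) £36.69: alcoholic beverages → 7% → £2.57
Game controller £54.82: consumer electronics, under £100.00 → 0% → £0.00
Six-pack IPA £12.02: alcoholic beverages → 7% → £0.84
Peanut butter £6.36: grocery items → 8.5% → £0.54
Craft lager (4-pack) £13.51: alcoholic beverages → 7% → £0.95
Sparkling wine £29.46: alcoholic beverages → 7% → £2.06
Subtotal = £1413.15; tax = £116.46; total due = £1529.61

£1529.61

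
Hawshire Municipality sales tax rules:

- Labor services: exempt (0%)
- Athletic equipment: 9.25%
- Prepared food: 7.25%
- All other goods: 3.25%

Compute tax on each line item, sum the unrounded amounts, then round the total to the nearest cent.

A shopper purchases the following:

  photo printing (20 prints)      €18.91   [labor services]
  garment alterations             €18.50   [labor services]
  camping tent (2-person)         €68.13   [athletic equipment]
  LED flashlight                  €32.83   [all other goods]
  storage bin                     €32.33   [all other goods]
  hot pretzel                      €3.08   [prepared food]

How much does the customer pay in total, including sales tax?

€182.42

Photo printing (20 prints) €18.91: labor services → 0% → €0.00
Garment alterations €18.50: labor services → 0% → €0.00
Camping tent (2-person) €68.13: athletic equipment → 9.25% → €6.302025
LED flashlight €32.83: all other goods → 3.25% → €1.066975
Storage bin €32.33: all other goods → 3.25% → €1.050725
Hot pretzel €3.08: prepared food → 7.25% → €0.2233
Subtotal = €173.78; unrounded tax = €8.643025 → €8.64; total due = €182.42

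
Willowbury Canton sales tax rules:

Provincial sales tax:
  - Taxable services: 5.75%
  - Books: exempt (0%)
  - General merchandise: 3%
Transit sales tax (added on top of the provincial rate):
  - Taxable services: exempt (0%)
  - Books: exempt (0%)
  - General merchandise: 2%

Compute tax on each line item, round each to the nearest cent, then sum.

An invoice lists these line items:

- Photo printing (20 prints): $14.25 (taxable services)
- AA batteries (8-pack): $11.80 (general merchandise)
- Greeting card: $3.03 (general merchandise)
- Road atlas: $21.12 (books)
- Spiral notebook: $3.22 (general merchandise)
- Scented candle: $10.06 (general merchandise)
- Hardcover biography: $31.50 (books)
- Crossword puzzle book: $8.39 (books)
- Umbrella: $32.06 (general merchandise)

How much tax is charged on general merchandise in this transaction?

$3.00

AA batteries (8-pack) $11.80: general merchandise → 3% + 2% transit = 5% → $0.59
Greeting card $3.03: general merchandise → 3% + 2% transit = 5% → $0.15
Spiral notebook $3.22: general merchandise → 3% + 2% transit = 5% → $0.16
Scented candle $10.06: general merchandise → 3% + 2% transit = 5% → $0.50
Umbrella $32.06: general merchandise → 3% + 2% transit = 5% → $1.60
Tax on general merchandise = $0.59 + $0.15 + $0.16 + $0.50 + $1.60 = $3.00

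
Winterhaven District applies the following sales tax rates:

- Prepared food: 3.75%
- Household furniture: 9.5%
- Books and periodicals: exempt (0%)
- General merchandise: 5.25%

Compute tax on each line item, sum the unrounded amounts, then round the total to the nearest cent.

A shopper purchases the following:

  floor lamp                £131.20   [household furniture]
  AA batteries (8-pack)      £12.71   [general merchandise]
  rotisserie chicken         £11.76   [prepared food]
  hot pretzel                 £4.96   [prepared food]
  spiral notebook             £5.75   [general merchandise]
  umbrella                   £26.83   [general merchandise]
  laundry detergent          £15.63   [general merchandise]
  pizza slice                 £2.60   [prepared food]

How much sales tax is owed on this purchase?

Floor lamp £131.20: household furniture → 9.5% → £12.464
AA batteries (8-pack) £12.71: general merchandise → 5.25% → £0.667275
Rotisserie chicken £11.76: prepared food → 3.75% → £0.441
Hot pretzel £4.96: prepared food → 3.75% → £0.186
Spiral notebook £5.75: general merchandise → 5.25% → £0.301875
Umbrella £26.83: general merchandise → 5.25% → £1.408575
Laundry detergent £15.63: general merchandise → 5.25% → £0.820575
Pizza slice £2.60: prepared food → 3.75% → £0.0975
Unrounded tax sum = £16.3868 → £16.39

£16.39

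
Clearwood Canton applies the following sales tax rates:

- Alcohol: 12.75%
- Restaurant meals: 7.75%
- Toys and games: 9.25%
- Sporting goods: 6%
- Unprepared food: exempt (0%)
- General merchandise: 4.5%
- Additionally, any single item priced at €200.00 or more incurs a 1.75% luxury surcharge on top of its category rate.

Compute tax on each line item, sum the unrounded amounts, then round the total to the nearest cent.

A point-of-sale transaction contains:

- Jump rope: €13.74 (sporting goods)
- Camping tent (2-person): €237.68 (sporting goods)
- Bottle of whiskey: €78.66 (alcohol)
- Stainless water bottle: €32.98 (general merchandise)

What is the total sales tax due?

Jump rope €13.74: sporting goods → 6% → €0.8244
Camping tent (2-person) €237.68: sporting goods → 6% + 1.75% surcharge = 7.75% → €18.4202
Bottle of whiskey €78.66: alcohol → 12.75% → €10.02915
Stainless water bottle €32.98: general merchandise → 4.5% → €1.4841
Unrounded tax sum = €30.75785 → €30.76

€30.76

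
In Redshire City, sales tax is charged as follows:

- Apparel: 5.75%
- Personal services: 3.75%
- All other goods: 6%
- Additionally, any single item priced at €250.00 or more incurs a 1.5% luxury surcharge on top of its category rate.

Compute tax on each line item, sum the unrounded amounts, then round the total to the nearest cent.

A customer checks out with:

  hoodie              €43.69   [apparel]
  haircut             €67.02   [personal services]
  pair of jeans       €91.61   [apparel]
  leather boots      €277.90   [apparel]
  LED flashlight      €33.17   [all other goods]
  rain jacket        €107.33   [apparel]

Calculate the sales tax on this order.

€38.60

Hoodie €43.69: apparel → 5.75% → €2.512175
Haircut €67.02: personal services → 3.75% → €2.51325
Pair of jeans €91.61: apparel → 5.75% → €5.267575
Leather boots €277.90: apparel → 5.75% + 1.5% surcharge = 7.25% → €20.14775
LED flashlight €33.17: all other goods → 6% → €1.9902
Rain jacket €107.33: apparel → 5.75% → €6.171475
Unrounded tax sum = €38.602425 → €38.60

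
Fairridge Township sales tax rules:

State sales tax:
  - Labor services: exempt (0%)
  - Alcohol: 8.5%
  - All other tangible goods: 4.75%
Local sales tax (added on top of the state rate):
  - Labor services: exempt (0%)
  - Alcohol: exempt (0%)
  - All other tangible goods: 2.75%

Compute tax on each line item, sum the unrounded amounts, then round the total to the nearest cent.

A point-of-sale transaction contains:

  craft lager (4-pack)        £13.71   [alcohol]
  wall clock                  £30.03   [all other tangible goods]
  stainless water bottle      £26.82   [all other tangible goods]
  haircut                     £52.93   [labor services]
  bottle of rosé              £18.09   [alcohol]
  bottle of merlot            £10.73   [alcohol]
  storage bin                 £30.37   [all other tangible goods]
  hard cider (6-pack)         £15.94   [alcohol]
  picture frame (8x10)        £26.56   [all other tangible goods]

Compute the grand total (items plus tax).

£238.68

Craft lager (4-pack) £13.71: alcohol → 8.5% + 0% local = 8.5% → £1.16535
Wall clock £30.03: all other tangible goods → 4.75% + 2.75% local = 7.5% → £2.25225
Stainless water bottle £26.82: all other tangible goods → 4.75% + 2.75% local = 7.5% → £2.0115
Haircut £52.93: labor services → 0% + 0% local = 0% → £0.00
Bottle of rosé £18.09: alcohol → 8.5% + 0% local = 8.5% → £1.53765
Bottle of merlot £10.73: alcohol → 8.5% + 0% local = 8.5% → £0.91205
Storage bin £30.37: all other tangible goods → 4.75% + 2.75% local = 7.5% → £2.27775
Hard cider (6-pack) £15.94: alcohol → 8.5% + 0% local = 8.5% → £1.3549
Picture frame (8x10) £26.56: all other tangible goods → 4.75% + 2.75% local = 7.5% → £1.992
Subtotal = £225.18; unrounded tax = £13.50345 → £13.50; total due = £238.68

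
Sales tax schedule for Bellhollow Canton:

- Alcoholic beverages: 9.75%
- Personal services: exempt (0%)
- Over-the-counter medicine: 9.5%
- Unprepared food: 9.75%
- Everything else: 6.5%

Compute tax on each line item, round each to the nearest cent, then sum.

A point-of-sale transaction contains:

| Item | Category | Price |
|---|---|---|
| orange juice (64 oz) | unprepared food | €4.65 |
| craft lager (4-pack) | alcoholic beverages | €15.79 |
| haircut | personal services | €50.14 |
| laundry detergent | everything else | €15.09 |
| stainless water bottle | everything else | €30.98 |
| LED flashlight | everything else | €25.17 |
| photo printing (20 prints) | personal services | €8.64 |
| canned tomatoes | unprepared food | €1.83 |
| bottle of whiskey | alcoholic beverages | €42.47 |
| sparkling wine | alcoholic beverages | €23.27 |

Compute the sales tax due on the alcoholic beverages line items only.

€7.95

Craft lager (4-pack) €15.79: alcoholic beverages → 9.75% → €1.54
Bottle of whiskey €42.47: alcoholic beverages → 9.75% → €4.14
Sparkling wine €23.27: alcoholic beverages → 9.75% → €2.27
Tax on alcoholic beverages = €1.54 + €4.14 + €2.27 = €7.95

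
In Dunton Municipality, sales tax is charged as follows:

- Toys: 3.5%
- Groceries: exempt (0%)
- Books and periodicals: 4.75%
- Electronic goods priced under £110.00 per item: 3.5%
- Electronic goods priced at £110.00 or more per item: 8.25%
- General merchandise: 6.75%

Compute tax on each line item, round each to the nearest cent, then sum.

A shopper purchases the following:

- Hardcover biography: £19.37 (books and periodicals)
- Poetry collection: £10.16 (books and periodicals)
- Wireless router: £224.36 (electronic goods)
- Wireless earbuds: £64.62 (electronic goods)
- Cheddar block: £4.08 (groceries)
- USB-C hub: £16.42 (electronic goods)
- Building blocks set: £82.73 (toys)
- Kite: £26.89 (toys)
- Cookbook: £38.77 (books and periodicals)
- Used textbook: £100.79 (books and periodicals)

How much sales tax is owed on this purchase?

Hardcover biography £19.37: books and periodicals → 4.75% → £0.92
Poetry collection £10.16: books and periodicals → 4.75% → £0.48
Wireless router £224.36: electronic goods, £110.00 or more → 8.25% → £18.51
Wireless earbuds £64.62: electronic goods, under £110.00 → 3.5% → £2.26
Cheddar block £4.08: groceries → 0% → £0.00
USB-C hub £16.42: electronic goods, under £110.00 → 3.5% → £0.57
Building blocks set £82.73: toys → 3.5% → £2.90
Kite £26.89: toys → 3.5% → £0.94
Cookbook £38.77: books and periodicals → 4.75% → £1.84
Used textbook £100.79: books and periodicals → 4.75% → £4.79
Total tax = £0.92 + £0.48 + £18.51 + £2.26 + £0.57 + £2.90 + £0.94 + £1.84 + £4.79 = £33.21

£33.21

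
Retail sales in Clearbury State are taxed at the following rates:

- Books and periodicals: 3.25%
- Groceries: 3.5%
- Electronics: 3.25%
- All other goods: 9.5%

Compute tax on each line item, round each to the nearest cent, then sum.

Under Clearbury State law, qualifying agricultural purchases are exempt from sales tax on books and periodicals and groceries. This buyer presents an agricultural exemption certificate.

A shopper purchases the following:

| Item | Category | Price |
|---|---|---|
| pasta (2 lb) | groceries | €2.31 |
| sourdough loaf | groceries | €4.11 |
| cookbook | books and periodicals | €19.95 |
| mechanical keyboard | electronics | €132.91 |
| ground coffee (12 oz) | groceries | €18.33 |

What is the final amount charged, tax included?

€181.93

Pasta (2 lb) €2.31: groceries, buyer-exempt → 0% → €0.00
Sourdough loaf €4.11: groceries, buyer-exempt → 0% → €0.00
Cookbook €19.95: books and periodicals, buyer-exempt → 0% → €0.00
Mechanical keyboard €132.91: electronics → 3.25% → €4.32
Ground coffee (12 oz) €18.33: groceries, buyer-exempt → 0% → €0.00
Subtotal = €177.61; tax = €4.32; total due = €181.93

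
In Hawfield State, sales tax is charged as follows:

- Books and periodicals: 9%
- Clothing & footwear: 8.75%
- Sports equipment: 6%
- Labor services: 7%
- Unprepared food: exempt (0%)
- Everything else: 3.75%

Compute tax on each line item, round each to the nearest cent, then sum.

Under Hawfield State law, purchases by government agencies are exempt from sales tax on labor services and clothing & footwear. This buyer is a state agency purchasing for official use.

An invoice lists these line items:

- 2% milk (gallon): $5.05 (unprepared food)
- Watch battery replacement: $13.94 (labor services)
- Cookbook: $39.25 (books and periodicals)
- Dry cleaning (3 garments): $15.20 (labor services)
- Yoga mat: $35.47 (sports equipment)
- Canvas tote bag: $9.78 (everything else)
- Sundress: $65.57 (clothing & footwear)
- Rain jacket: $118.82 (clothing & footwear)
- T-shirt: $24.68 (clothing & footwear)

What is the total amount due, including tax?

$333.79

2% milk (gallon) $5.05: unprepared food → 0% → $0.00
Watch battery replacement $13.94: labor services, buyer-exempt → 0% → $0.00
Cookbook $39.25: books and periodicals → 9% → $3.53
Dry cleaning (3 garments) $15.20: labor services, buyer-exempt → 0% → $0.00
Yoga mat $35.47: sports equipment → 6% → $2.13
Canvas tote bag $9.78: everything else → 3.75% → $0.37
Sundress $65.57: clothing & footwear, buyer-exempt → 0% → $0.00
Rain jacket $118.82: clothing & footwear, buyer-exempt → 0% → $0.00
T-shirt $24.68: clothing & footwear, buyer-exempt → 0% → $0.00
Subtotal = $327.76; tax = $6.03; total due = $333.79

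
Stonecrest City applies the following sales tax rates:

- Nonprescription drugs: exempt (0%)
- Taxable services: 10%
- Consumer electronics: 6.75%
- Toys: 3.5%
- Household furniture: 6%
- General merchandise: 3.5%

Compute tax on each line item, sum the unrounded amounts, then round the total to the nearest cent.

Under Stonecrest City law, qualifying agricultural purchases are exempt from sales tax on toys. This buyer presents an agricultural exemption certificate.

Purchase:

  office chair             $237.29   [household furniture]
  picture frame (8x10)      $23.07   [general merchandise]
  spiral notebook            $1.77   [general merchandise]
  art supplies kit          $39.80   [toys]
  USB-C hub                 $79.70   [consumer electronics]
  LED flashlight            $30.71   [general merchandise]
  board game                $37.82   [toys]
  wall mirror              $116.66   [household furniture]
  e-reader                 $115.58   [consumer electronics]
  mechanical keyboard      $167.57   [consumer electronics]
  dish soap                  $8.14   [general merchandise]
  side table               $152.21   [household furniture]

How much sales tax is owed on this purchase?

$57.09

Office chair $237.29: household furniture → 6% → $14.2374
Picture frame (8x10) $23.07: general merchandise → 3.5% → $0.80745
Spiral notebook $1.77: general merchandise → 3.5% → $0.06195
Art supplies kit $39.80: toys, buyer-exempt → 0% → $0.00
USB-C hub $79.70: consumer electronics → 6.75% → $5.37975
LED flashlight $30.71: general merchandise → 3.5% → $1.07485
Board game $37.82: toys, buyer-exempt → 0% → $0.00
Wall mirror $116.66: household furniture → 6% → $6.9996
E-reader $115.58: consumer electronics → 6.75% → $7.80165
Mechanical keyboard $167.57: consumer electronics → 6.75% → $11.310975
Dish soap $8.14: general merchandise → 3.5% → $0.2849
Side table $152.21: household furniture → 6% → $9.1326
Unrounded tax sum = $57.091125 → $57.09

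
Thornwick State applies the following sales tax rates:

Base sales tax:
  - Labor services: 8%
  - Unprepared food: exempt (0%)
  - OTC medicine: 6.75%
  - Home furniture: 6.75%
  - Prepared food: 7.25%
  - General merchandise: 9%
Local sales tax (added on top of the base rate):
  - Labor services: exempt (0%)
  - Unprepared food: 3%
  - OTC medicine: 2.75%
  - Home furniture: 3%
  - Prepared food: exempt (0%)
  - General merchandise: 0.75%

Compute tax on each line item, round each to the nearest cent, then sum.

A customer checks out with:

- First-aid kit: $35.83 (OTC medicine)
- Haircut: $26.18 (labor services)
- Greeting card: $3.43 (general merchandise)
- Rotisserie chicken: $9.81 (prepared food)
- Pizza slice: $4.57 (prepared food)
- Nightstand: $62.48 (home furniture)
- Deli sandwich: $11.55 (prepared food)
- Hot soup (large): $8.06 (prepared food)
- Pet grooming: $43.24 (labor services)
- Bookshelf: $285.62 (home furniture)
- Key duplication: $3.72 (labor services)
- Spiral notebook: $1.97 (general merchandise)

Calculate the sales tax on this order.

$46.17

First-aid kit $35.83: OTC medicine → 6.75% + 2.75% local = 9.5% → $3.40
Haircut $26.18: labor services → 8% + 0% local = 8% → $2.09
Greeting card $3.43: general merchandise → 9% + 0.75% local = 9.75% → $0.33
Rotisserie chicken $9.81: prepared food → 7.25% + 0% local = 7.25% → $0.71
Pizza slice $4.57: prepared food → 7.25% + 0% local = 7.25% → $0.33
Nightstand $62.48: home furniture → 6.75% + 3% local = 9.75% → $6.09
Deli sandwich $11.55: prepared food → 7.25% + 0% local = 7.25% → $0.84
Hot soup (large) $8.06: prepared food → 7.25% + 0% local = 7.25% → $0.58
Pet grooming $43.24: labor services → 8% + 0% local = 8% → $3.46
Bookshelf $285.62: home furniture → 6.75% + 3% local = 9.75% → $27.85
Key duplication $3.72: labor services → 8% + 0% local = 8% → $0.30
Spiral notebook $1.97: general merchandise → 9% + 0.75% local = 9.75% → $0.19
Total tax = $3.40 + $2.09 + $0.33 + $0.71 + $0.33 + $6.09 + $0.84 + $0.58 + $3.46 + $27.85 + $0.30 + $0.19 = $46.17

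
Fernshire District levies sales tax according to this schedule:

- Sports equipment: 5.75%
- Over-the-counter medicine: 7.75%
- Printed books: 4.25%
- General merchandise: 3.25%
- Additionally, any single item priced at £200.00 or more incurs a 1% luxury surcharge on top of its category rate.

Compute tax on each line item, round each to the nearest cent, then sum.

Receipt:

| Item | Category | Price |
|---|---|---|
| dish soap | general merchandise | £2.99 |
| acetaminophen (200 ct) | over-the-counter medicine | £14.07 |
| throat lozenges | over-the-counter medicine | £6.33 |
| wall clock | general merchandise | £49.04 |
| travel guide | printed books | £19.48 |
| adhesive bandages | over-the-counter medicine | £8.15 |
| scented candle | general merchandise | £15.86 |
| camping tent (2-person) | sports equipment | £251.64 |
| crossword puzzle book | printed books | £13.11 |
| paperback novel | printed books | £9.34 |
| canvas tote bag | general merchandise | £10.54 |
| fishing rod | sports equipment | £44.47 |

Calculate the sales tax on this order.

Dish soap £2.99: general merchandise → 3.25% → £0.10
Acetaminophen (200 ct) £14.07: over-the-counter medicine → 7.75% → £1.09
Throat lozenges £6.33: over-the-counter medicine → 7.75% → £0.49
Wall clock £49.04: general merchandise → 3.25% → £1.59
Travel guide £19.48: printed books → 4.25% → £0.83
Adhesive bandages £8.15: over-the-counter medicine → 7.75% → £0.63
Scented candle £15.86: general merchandise → 3.25% → £0.52
Camping tent (2-person) £251.64: sports equipment → 5.75% + 1% surcharge = 6.75% → £16.99
Crossword puzzle book £13.11: printed books → 4.25% → £0.56
Paperback novel £9.34: printed books → 4.25% → £0.40
Canvas tote bag £10.54: general merchandise → 3.25% → £0.34
Fishing rod £44.47: sports equipment → 5.75% → £2.56
Total tax = £0.10 + £1.09 + £0.49 + £1.59 + £0.83 + £0.63 + £0.52 + £16.99 + £0.56 + £0.40 + £0.34 + £2.56 = £26.10

£26.10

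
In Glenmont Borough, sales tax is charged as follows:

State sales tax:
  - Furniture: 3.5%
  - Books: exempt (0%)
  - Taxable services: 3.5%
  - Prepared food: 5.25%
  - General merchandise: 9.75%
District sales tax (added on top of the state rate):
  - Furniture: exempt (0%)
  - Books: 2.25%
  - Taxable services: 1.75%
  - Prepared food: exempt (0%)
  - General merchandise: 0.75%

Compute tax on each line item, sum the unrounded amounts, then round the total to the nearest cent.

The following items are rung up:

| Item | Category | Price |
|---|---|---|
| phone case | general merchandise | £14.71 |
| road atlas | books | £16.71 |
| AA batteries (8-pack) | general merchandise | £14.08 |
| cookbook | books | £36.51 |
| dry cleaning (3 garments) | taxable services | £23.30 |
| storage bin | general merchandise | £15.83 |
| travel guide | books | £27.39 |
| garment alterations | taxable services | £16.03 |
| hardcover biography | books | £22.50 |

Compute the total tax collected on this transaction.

Phone case £14.71: general merchandise → 9.75% + 0.75% district = 10.5% → £1.54455
Road atlas £16.71: books → 0% + 2.25% district = 2.25% → £0.375975
AA batteries (8-pack) £14.08: general merchandise → 9.75% + 0.75% district = 10.5% → £1.4784
Cookbook £36.51: books → 0% + 2.25% district = 2.25% → £0.821475
Dry cleaning (3 garments) £23.30: taxable services → 3.5% + 1.75% district = 5.25% → £1.22325
Storage bin £15.83: general merchandise → 9.75% + 0.75% district = 10.5% → £1.66215
Travel guide £27.39: books → 0% + 2.25% district = 2.25% → £0.616275
Garment alterations £16.03: taxable services → 3.5% + 1.75% district = 5.25% → £0.841575
Hardcover biography £22.50: books → 0% + 2.25% district = 2.25% → £0.50625
Unrounded tax sum = £9.0699 → £9.07

£9.07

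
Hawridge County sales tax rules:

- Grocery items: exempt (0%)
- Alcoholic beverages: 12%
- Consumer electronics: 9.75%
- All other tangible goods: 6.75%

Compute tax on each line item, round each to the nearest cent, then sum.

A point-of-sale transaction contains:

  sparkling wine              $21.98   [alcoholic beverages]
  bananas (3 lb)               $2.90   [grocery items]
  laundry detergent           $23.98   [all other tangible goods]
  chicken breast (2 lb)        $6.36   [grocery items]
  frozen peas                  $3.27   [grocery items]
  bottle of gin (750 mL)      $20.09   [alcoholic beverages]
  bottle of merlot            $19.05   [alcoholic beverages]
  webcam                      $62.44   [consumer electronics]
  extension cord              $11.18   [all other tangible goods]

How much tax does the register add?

$15.80

Sparkling wine $21.98: alcoholic beverages → 12% → $2.64
Bananas (3 lb) $2.90: grocery items → 0% → $0.00
Laundry detergent $23.98: all other tangible goods → 6.75% → $1.62
Chicken breast (2 lb) $6.36: grocery items → 0% → $0.00
Frozen peas $3.27: grocery items → 0% → $0.00
Bottle of gin (750 mL) $20.09: alcoholic beverages → 12% → $2.41
Bottle of merlot $19.05: alcoholic beverages → 12% → $2.29
Webcam $62.44: consumer electronics → 9.75% → $6.09
Extension cord $11.18: all other tangible goods → 6.75% → $0.75
Total tax = $2.64 + $1.62 + $2.41 + $2.29 + $6.09 + $0.75 = $15.80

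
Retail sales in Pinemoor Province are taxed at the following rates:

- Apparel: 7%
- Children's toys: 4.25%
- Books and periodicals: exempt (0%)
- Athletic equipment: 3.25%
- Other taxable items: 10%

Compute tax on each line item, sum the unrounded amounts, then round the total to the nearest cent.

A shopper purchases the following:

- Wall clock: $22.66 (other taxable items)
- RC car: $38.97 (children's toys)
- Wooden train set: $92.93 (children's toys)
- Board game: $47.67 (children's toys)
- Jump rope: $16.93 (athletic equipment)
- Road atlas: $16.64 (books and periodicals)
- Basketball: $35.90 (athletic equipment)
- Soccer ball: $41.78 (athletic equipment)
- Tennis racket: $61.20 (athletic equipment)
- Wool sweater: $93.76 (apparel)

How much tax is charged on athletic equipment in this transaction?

$5.06

Jump rope $16.93: athletic equipment → 3.25% → $0.550225
Basketball $35.90: athletic equipment → 3.25% → $1.16675
Soccer ball $41.78: athletic equipment → 3.25% → $1.35785
Tennis racket $61.20: athletic equipment → 3.25% → $1.989
Tax on athletic equipment: unrounded sum = $5.063825 → $5.06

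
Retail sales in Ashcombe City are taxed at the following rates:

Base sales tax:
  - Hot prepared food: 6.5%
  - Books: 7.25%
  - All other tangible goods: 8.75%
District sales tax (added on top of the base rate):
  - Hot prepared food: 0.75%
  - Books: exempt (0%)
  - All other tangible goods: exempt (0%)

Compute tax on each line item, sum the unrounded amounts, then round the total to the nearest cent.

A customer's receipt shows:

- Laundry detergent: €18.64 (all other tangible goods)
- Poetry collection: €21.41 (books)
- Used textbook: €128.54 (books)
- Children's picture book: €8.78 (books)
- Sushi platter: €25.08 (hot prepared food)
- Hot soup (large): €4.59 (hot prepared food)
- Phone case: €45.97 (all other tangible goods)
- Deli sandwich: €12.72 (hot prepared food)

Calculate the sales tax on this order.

€20.23

Laundry detergent €18.64: all other tangible goods → 8.75% + 0% district = 8.75% → €1.631
Poetry collection €21.41: books → 7.25% + 0% district = 7.25% → €1.552225
Used textbook €128.54: books → 7.25% + 0% district = 7.25% → €9.31915
Children's picture book €8.78: books → 7.25% + 0% district = 7.25% → €0.63655
Sushi platter €25.08: hot prepared food → 6.5% + 0.75% district = 7.25% → €1.8183
Hot soup (large) €4.59: hot prepared food → 6.5% + 0.75% district = 7.25% → €0.332775
Phone case €45.97: all other tangible goods → 8.75% + 0% district = 8.75% → €4.022375
Deli sandwich €12.72: hot prepared food → 6.5% + 0.75% district = 7.25% → €0.9222
Unrounded tax sum = €20.234575 → €20.23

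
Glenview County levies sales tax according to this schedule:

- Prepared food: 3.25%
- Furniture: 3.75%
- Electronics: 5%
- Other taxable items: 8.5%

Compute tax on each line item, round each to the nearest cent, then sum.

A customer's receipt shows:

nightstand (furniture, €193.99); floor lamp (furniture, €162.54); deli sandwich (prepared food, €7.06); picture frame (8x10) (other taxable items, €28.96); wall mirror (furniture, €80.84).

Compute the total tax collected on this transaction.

Nightstand €193.99: furniture → 3.75% → €7.27
Floor lamp €162.54: furniture → 3.75% → €6.10
Deli sandwich €7.06: prepared food → 3.25% → €0.23
Picture frame (8x10) €28.96: other taxable items → 8.5% → €2.46
Wall mirror €80.84: furniture → 3.75% → €3.03
Total tax = €7.27 + €6.10 + €0.23 + €2.46 + €3.03 = €19.09

€19.09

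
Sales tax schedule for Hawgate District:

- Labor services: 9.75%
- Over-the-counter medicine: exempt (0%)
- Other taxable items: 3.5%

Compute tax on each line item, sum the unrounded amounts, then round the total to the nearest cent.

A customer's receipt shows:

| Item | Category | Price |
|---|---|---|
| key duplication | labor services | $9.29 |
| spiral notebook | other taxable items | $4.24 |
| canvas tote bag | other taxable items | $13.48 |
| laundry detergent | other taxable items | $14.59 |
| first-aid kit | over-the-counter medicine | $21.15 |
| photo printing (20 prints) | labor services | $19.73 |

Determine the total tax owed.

Key duplication $9.29: labor services → 9.75% → $0.905775
Spiral notebook $4.24: other taxable items → 3.5% → $0.1484
Canvas tote bag $13.48: other taxable items → 3.5% → $0.4718
Laundry detergent $14.59: other taxable items → 3.5% → $0.51065
First-aid kit $21.15: over-the-counter medicine → 0% → $0.00
Photo printing (20 prints) $19.73: labor services → 9.75% → $1.923675
Unrounded tax sum = $3.9603 → $3.96

$3.96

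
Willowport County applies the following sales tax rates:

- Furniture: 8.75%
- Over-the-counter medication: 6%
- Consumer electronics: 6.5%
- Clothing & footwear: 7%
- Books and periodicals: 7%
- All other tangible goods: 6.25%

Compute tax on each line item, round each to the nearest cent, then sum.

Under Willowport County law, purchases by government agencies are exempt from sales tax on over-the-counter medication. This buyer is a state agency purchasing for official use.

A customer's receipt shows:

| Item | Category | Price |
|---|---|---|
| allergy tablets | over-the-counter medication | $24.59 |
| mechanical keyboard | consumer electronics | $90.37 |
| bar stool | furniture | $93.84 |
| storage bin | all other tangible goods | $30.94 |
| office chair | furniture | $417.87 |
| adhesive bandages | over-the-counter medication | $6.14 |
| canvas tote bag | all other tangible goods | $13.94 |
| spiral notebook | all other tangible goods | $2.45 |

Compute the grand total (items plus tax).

$733.73

Allergy tablets $24.59: over-the-counter medication, buyer-exempt → 0% → $0.00
Mechanical keyboard $90.37: consumer electronics → 6.5% → $5.87
Bar stool $93.84: furniture → 8.75% → $8.21
Storage bin $30.94: all other tangible goods → 6.25% → $1.93
Office chair $417.87: furniture → 8.75% → $36.56
Adhesive bandages $6.14: over-the-counter medication, buyer-exempt → 0% → $0.00
Canvas tote bag $13.94: all other tangible goods → 6.25% → $0.87
Spiral notebook $2.45: all other tangible goods → 6.25% → $0.15
Subtotal = $680.14; tax = $53.59; total due = $733.73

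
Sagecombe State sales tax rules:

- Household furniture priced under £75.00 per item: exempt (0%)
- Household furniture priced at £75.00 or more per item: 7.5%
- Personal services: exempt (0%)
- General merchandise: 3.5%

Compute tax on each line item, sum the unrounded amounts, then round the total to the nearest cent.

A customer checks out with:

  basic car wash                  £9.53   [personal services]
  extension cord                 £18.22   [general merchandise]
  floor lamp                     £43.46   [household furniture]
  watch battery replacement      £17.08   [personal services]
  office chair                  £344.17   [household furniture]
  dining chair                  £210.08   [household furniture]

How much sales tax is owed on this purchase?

£42.21

Basic car wash £9.53: personal services → 0% → £0.00
Extension cord £18.22: general merchandise → 3.5% → £0.6377
Floor lamp £43.46: household furniture, under £75.00 → 0% → £0.00
Watch battery replacement £17.08: personal services → 0% → £0.00
Office chair £344.17: household furniture, £75.00 or more → 7.5% → £25.81275
Dining chair £210.08: household furniture, £75.00 or more → 7.5% → £15.756
Unrounded tax sum = £42.20645 → £42.21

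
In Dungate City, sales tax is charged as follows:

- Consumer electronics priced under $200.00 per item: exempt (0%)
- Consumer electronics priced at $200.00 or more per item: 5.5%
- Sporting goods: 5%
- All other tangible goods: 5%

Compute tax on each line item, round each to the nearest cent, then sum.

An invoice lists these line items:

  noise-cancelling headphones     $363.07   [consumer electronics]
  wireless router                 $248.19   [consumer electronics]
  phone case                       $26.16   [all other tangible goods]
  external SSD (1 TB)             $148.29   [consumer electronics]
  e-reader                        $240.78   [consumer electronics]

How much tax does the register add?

$48.17

Noise-cancelling headphones $363.07: consumer electronics, $200.00 or more → 5.5% → $19.97
Wireless router $248.19: consumer electronics, $200.00 or more → 5.5% → $13.65
Phone case $26.16: all other tangible goods → 5% → $1.31
External SSD (1 TB) $148.29: consumer electronics, under $200.00 → 0% → $0.00
E-reader $240.78: consumer electronics, $200.00 or more → 5.5% → $13.24
Total tax = $19.97 + $13.65 + $1.31 + $13.24 = $48.17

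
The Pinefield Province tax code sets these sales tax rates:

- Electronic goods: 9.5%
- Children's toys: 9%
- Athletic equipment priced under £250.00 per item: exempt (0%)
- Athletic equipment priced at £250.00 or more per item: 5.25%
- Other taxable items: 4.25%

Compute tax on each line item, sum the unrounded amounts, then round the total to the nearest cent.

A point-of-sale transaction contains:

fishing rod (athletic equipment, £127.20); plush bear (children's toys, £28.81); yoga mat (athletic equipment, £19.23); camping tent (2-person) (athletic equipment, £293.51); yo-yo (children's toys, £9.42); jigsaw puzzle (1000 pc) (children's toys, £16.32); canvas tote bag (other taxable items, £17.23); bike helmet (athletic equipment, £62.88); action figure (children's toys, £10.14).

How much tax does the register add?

Fishing rod £127.20: athletic equipment, under £250.00 → 0% → £0.00
Plush bear £28.81: children's toys → 9% → £2.5929
Yoga mat £19.23: athletic equipment, under £250.00 → 0% → £0.00
Camping tent (2-person) £293.51: athletic equipment, £250.00 or more → 5.25% → £15.409275
Yo-yo £9.42: children's toys → 9% → £0.8478
Jigsaw puzzle (1000 pc) £16.32: children's toys → 9% → £1.4688
Canvas tote bag £17.23: other taxable items → 4.25% → £0.732275
Bike helmet £62.88: athletic equipment, under £250.00 → 0% → £0.00
Action figure £10.14: children's toys → 9% → £0.9126
Unrounded tax sum = £21.96365 → £21.96

£21.96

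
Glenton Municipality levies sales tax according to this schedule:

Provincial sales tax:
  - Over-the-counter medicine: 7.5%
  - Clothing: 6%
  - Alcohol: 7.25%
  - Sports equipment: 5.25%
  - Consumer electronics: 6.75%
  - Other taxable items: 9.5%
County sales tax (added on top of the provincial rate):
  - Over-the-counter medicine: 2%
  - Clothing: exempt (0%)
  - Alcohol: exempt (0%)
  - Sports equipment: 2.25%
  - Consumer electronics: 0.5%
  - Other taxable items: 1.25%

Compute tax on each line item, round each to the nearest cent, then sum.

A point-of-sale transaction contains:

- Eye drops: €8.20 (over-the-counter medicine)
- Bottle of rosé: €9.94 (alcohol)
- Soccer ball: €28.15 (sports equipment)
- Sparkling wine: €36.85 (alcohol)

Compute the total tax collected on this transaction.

Eye drops €8.20: over-the-counter medicine → 7.5% + 2% county = 9.5% → €0.78
Bottle of rosé €9.94: alcohol → 7.25% + 0% county = 7.25% → €0.72
Soccer ball €28.15: sports equipment → 5.25% + 2.25% county = 7.5% → €2.11
Sparkling wine €36.85: alcohol → 7.25% + 0% county = 7.25% → €2.67
Total tax = €0.78 + €0.72 + €2.11 + €2.67 = €6.28

€6.28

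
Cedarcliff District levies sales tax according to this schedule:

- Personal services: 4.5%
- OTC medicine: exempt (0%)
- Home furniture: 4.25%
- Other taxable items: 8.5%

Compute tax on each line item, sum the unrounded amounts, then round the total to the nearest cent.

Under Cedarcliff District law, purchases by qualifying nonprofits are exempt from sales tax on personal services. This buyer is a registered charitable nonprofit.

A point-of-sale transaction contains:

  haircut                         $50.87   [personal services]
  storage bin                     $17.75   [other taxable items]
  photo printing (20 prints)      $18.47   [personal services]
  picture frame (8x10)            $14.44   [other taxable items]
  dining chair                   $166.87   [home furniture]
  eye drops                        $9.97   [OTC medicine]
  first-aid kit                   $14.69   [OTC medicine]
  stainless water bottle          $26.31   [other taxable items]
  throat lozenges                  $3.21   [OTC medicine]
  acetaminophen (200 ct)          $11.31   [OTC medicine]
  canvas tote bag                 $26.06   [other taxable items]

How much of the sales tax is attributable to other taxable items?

$7.19

Storage bin $17.75: other taxable items → 8.5% → $1.50875
Picture frame (8x10) $14.44: other taxable items → 8.5% → $1.2274
Stainless water bottle $26.31: other taxable items → 8.5% → $2.23635
Canvas tote bag $26.06: other taxable items → 8.5% → $2.2151
Tax on other taxable items: unrounded sum = $7.1876 → $7.19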